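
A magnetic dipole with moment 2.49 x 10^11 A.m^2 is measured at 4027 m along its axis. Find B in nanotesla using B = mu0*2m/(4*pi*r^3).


m = 2.49 x 10^11 = 249000000000 A.m^2
2m = 498000000000 A.m^2
r^3 = 4027^3 = 65304767683
B = (4pi*10^-7) * 498000000000 / (4*pi * 65304767683) * 1e9
= 625805.256595 / 820643913589.2 * 1e9
= 762.5783 nT

762.5783


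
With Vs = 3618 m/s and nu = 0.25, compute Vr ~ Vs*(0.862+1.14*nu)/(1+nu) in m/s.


Numerator factor = 0.862 + 1.14*0.25 = 1.147
Denominator = 1 + 0.25 = 1.25
Vr = 3618 * 1.147 / 1.25 = 3319.88 m/s

3319.88


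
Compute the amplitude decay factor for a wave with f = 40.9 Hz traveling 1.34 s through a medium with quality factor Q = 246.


pi*f*t/Q = pi*40.9*1.34/246 = 0.699911
A/A0 = exp(-0.699911) = 0.496629

0.496629


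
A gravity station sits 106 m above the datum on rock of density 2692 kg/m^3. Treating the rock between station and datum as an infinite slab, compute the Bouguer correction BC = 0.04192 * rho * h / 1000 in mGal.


BC = 0.04192 * rho * h / 1000
= 0.04192 * 2692 * 106 / 1000
= 11.962 mGal

11.962


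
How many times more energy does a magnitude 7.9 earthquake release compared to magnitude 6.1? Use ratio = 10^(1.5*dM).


M2 - M1 = 7.9 - 6.1 = 1.8
1.5 * 1.8 = 2.7
ratio = 10^2.7 = 501.19

501.19


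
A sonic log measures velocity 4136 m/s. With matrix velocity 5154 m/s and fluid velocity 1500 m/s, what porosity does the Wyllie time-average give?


1/V - 1/Vm = 1/4136 - 1/5154 = 4.776e-05
1/Vf - 1/Vm = 1/1500 - 1/5154 = 0.00047264
phi = 4.776e-05 / 0.00047264 = 0.101

0.101


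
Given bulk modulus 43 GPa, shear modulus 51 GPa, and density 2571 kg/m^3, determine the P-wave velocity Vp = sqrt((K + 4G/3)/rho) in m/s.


First compute the effective modulus:
K + 4G/3 = 43e9 + 4*51e9/3 = 111000000000.0 Pa
Then divide by density:
111000000000.0 / 2571 = 43173862.3104 Pa/(kg/m^3)
Take the square root:
Vp = sqrt(43173862.3104) = 6570.68 m/s

6570.68


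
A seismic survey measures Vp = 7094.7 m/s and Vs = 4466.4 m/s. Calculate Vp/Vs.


Vp/Vs = 7094.7 / 4466.4
= 1.5885

1.5885


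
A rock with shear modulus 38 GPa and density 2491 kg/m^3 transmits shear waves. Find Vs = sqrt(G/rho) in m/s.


Convert G to Pa: G = 38e9 Pa
Compute G/rho = 38e9 / 2491 = 15254917.7037
Vs = sqrt(15254917.7037) = 3905.75 m/s

3905.75


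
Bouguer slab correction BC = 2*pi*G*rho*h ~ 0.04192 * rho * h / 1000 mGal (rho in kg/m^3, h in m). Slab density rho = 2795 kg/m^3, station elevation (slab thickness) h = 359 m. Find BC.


BC = 0.04192 * rho * h / 1000
= 0.04192 * 2795 * 359 / 1000
= 42.0627 mGal

42.0627


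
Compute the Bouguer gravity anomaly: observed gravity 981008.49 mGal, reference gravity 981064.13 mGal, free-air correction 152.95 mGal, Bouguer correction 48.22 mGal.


BA = g_obs - g_ref + FAC - BC
= 981008.49 - 981064.13 + 152.95 - 48.22
= 49.09 mGal

49.09


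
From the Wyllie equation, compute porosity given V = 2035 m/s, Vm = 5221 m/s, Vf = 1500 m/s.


1/V - 1/Vm = 1/2035 - 1/5221 = 0.00029987
1/Vf - 1/Vm = 1/1500 - 1/5221 = 0.00047513
phi = 0.00029987 / 0.00047513 = 0.6311

0.6311


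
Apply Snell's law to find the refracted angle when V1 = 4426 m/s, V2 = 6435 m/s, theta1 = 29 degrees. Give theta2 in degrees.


sin(theta1) = sin(29 deg) = 0.48481
sin(theta2) = V2/V1 * sin(theta1) = 6435/4426 * 0.48481 = 0.704869
theta2 = arcsin(0.704869) = 44.819 degrees

44.819


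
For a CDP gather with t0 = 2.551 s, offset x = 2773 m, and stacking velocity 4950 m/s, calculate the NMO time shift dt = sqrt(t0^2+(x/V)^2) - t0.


x/Vnmo = 2773/4950 = 0.560202
(x/Vnmo)^2 = 0.313826
t0^2 = 6.507601
sqrt(6.507601 + 0.313826) = 2.611786
dt = 2.611786 - 2.551 = 0.060786

0.060786


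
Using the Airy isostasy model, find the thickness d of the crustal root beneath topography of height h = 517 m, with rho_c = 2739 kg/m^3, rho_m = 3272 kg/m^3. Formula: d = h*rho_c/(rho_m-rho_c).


rho_m - rho_c = 3272 - 2739 = 533
d = 517 * 2739 / 533
= 1416063 / 533
= 2656.78 m

2656.78


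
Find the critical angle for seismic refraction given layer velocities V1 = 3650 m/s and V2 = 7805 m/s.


V1/V2 = 3650/7805 = 0.467649
theta_c = arcsin(0.467649) = 27.8818 degrees

27.8818


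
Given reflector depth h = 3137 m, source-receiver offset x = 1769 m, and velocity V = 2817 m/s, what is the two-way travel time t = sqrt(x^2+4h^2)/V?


x^2 + 4h^2 = 1769^2 + 4*3137^2 = 3129361 + 39363076 = 42492437
sqrt(42492437) = 6518.6223
t = 6518.6223 / 2817 = 2.314 s

2.314


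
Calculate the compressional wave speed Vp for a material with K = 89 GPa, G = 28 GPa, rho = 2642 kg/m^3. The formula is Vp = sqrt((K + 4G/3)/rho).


First compute the effective modulus:
K + 4G/3 = 89e9 + 4*28e9/3 = 126333333333.33 Pa
Then divide by density:
126333333333.33 / 2642 = 47817310.1186 Pa/(kg/m^3)
Take the square root:
Vp = sqrt(47817310.1186) = 6915.01 m/s

6915.01


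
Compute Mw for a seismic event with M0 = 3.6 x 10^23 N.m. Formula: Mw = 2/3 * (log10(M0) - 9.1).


log10(M0) = log10(3.6 x 10^23) = 23.5563
Mw = 2/3 * (23.5563 - 9.1)
= 2/3 * 14.4563
= 9.64

9.64


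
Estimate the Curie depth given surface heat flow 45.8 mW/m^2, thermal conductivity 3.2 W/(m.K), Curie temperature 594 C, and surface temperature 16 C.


T_Curie - T_surf = 594 - 16 = 578 C
Convert q to W/m^2: 45.8 mW/m^2 = 0.0458 W/m^2
d = 578 * 3.2 / 0.0458 = 40384.28 m

40384.28


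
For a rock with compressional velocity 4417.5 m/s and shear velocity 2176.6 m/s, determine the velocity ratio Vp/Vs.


Vp/Vs = 4417.5 / 2176.6
= 2.0295

2.0295


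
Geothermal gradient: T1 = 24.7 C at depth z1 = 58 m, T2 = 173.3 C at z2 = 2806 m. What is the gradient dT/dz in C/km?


dT = 173.3 - 24.7 = 148.6 C
dz = 2806 - 58 = 2748 m
gradient = dT/dz * 1000 = 148.6/2748 * 1000 = 54.0757 C/km

54.0757


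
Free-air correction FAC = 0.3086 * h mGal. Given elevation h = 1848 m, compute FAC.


FAC = 0.3086 * h
= 0.3086 * 1848
= 570.2928 mGal

570.2928


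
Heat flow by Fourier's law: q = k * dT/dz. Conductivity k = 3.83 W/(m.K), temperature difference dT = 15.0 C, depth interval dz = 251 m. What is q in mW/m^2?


q = k * dT / dz * 1000
= 3.83 * 15.0 / 251 * 1000
= 0.228884 * 1000
= 228.8845 mW/m^2

228.8845


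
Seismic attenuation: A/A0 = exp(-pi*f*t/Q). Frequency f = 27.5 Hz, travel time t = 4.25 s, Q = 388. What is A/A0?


pi*f*t/Q = pi*27.5*4.25/388 = 0.946324
A/A0 = exp(-0.946324) = 0.388165

0.388165


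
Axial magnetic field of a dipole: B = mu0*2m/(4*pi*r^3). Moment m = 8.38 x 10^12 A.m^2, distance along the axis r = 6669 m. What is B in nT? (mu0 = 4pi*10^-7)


m = 8.38 x 10^12 = 8380000000000 A.m^2
2m = 16760000000000 A.m^2
r^3 = 6669^3 = 296607516309
B = (4pi*10^-7) * 16760000000000 / (4*pi * 296607516309) * 1e9
= 21061237.149666 / 3727279976943.48 * 1e9
= 5650.5648 nT

5650.5648


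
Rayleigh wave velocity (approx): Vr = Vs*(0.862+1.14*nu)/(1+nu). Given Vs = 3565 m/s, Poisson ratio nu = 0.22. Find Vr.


Numerator factor = 0.862 + 1.14*0.22 = 1.1128
Denominator = 1 + 0.22 = 1.22
Vr = 3565 * 1.1128 / 1.22 = 3251.75 m/s

3251.75


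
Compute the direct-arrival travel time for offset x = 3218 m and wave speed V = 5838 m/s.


t = x / V
= 3218 / 5838
= 0.5512 s

0.5512


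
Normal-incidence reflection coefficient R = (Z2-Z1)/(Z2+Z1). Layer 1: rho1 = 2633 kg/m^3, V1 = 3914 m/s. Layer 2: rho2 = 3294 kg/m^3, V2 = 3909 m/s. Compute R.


Z1 = 2633 * 3914 = 10305562
Z2 = 3294 * 3909 = 12876246
R = (12876246 - 10305562) / (12876246 + 10305562) = 2570684 / 23181808 = 0.1109

0.1109


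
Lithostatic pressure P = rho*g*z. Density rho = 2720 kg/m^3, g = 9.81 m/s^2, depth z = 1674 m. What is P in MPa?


P = rho * g * z / 1e6
= 2720 * 9.81 * 1674 / 1e6
= 44667676.8 / 1e6
= 44.6677 MPa

44.6677


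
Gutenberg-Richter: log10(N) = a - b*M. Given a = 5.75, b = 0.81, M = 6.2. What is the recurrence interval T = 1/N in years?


log10(N) = 5.75 - 0.81*6.2 = 0.728
N = 10^0.728 = 5.345644
T = 1/N = 1/5.345644 = 0.1871 years

0.1871


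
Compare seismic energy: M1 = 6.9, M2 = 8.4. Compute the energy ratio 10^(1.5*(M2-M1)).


M2 - M1 = 8.4 - 6.9 = 1.5
1.5 * 1.5 = 2.25
ratio = 10^2.25 = 177.83

177.83


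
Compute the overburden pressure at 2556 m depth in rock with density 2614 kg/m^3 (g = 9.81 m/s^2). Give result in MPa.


P = rho * g * z / 1e6
= 2614 * 9.81 * 2556 / 1e6
= 65544377.04 / 1e6
= 65.5444 MPa

65.5444


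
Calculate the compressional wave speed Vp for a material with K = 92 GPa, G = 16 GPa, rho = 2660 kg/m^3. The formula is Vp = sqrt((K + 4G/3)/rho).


First compute the effective modulus:
K + 4G/3 = 92e9 + 4*16e9/3 = 113333333333.33 Pa
Then divide by density:
113333333333.33 / 2660 = 42606516.2907 Pa/(kg/m^3)
Take the square root:
Vp = sqrt(42606516.2907) = 6527.37 m/s

6527.37


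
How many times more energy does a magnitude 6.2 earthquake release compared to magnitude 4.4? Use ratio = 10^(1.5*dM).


M2 - M1 = 6.2 - 4.4 = 1.8
1.5 * 1.8 = 2.7
ratio = 10^2.7 = 501.19

501.19


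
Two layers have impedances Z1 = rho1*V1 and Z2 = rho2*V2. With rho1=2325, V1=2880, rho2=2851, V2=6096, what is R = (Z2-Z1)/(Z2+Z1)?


Z1 = 2325 * 2880 = 6696000
Z2 = 2851 * 6096 = 17379696
R = (17379696 - 6696000) / (17379696 + 6696000) = 10683696 / 24075696 = 0.4438

0.4438


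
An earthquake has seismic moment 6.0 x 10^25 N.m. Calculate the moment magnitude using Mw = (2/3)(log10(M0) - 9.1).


log10(M0) = log10(6.0 x 10^25) = 25.7782
Mw = 2/3 * (25.7782 - 9.1)
= 2/3 * 16.6782
= 11.12

11.12


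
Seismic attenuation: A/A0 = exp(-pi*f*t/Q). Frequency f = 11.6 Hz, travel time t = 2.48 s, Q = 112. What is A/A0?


pi*f*t/Q = pi*11.6*2.48/112 = 0.806941
A/A0 = exp(-0.806941) = 0.446221

0.446221


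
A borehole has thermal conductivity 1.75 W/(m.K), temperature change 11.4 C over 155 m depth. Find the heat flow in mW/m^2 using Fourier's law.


q = k * dT / dz * 1000
= 1.75 * 11.4 / 155 * 1000
= 0.12871 * 1000
= 128.7097 mW/m^2

128.7097


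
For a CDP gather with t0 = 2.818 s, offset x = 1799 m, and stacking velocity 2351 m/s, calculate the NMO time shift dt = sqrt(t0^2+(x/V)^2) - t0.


x/Vnmo = 1799/2351 = 0.765206
(x/Vnmo)^2 = 0.585541
t0^2 = 7.941124
sqrt(7.941124 + 0.585541) = 2.920045
dt = 2.920045 - 2.818 = 0.102045

0.102045


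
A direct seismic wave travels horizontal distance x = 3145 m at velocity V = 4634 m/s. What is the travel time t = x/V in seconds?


t = x / V
= 3145 / 4634
= 0.6787 s

0.6787


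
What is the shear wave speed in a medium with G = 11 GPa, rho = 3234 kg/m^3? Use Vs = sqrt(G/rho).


Convert G to Pa: G = 11e9 Pa
Compute G/rho = 11e9 / 3234 = 3401360.5442
Vs = sqrt(3401360.5442) = 1844.28 m/s

1844.28


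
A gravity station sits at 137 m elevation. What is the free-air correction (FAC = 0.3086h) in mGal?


FAC = 0.3086 * h
= 0.3086 * 137
= 42.2782 mGal

42.2782


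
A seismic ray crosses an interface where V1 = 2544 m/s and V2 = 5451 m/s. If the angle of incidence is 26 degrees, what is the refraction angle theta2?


sin(theta1) = sin(26 deg) = 0.438371
sin(theta2) = V2/V1 * sin(theta1) = 5451/2544 * 0.438371 = 0.939293
theta2 = arcsin(0.939293) = 69.9331 degrees

69.9331


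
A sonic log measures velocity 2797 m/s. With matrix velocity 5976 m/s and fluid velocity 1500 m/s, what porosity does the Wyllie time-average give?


1/V - 1/Vm = 1/2797 - 1/5976 = 0.00019019
1/Vf - 1/Vm = 1/1500 - 1/5976 = 0.00049933
phi = 0.00019019 / 0.00049933 = 0.3809

0.3809


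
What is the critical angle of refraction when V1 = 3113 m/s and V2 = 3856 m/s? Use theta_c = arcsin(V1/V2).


V1/V2 = 3113/3856 = 0.807313
theta_c = arcsin(0.807313) = 53.8343 degrees

53.8343


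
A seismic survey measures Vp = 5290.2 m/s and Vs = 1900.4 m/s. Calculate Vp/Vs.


Vp/Vs = 5290.2 / 1900.4
= 2.7837

2.7837


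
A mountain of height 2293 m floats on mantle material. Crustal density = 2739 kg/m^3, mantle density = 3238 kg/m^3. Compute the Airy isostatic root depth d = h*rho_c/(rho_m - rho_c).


rho_m - rho_c = 3238 - 2739 = 499
d = 2293 * 2739 / 499
= 6280527 / 499
= 12586.23 m

12586.23


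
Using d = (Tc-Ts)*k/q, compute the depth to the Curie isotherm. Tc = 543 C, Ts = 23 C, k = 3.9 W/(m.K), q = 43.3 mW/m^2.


T_Curie - T_surf = 543 - 23 = 520 C
Convert q to W/m^2: 43.3 mW/m^2 = 0.0433 W/m^2
d = 520 * 3.9 / 0.0433 = 46836.03 m

46836.03


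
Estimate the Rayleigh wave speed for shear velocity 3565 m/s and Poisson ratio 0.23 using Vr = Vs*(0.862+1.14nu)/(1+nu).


Numerator factor = 0.862 + 1.14*0.23 = 1.1242
Denominator = 1 + 0.23 = 1.23
Vr = 3565 * 1.1242 / 1.23 = 3258.35 m/s

3258.35


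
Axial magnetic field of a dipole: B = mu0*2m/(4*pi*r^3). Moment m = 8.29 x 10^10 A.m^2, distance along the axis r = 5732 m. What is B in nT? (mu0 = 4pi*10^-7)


m = 8.29 x 10^10 = 82900000000 A.m^2
2m = 165800000000 A.m^2
r^3 = 5732^3 = 188329583168
B = (4pi*10^-7) * 165800000000 / (4*pi * 188329583168) * 1e9
= 208350.424786 / 2366619339736.87 * 1e9
= 88.0372 nT

88.0372


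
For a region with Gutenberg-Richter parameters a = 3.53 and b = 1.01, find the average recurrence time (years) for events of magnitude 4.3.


log10(N) = 3.53 - 1.01*4.3 = -0.813
N = 10^-0.813 = 0.153815
T = 1/N = 1/0.153815 = 6.5013 years

6.5013


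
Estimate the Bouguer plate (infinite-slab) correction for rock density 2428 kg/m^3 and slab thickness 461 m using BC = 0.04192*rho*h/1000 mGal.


BC = 0.04192 * rho * h / 1000
= 0.04192 * 2428 * 461 / 1000
= 46.9214 mGal

46.9214


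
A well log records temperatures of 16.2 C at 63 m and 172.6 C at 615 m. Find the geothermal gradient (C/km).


dT = 172.6 - 16.2 = 156.4 C
dz = 615 - 63 = 552 m
gradient = dT/dz * 1000 = 156.4/552 * 1000 = 283.3333 C/km

283.3333


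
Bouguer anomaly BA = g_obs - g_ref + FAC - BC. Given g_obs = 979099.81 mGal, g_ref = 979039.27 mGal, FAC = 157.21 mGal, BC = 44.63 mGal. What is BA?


BA = g_obs - g_ref + FAC - BC
= 979099.81 - 979039.27 + 157.21 - 44.63
= 173.12 mGal

173.12


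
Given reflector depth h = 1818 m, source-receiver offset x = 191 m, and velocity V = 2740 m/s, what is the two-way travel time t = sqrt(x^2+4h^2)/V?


x^2 + 4h^2 = 191^2 + 4*1818^2 = 36481 + 13220496 = 13256977
sqrt(13256977) = 3641.0132
t = 3641.0132 / 2740 = 1.3288 s

1.3288


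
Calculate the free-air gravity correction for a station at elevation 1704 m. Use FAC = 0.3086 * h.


FAC = 0.3086 * h
= 0.3086 * 1704
= 525.8544 mGal

525.8544


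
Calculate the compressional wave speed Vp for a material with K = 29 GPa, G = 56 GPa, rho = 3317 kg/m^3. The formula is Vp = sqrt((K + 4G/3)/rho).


First compute the effective modulus:
K + 4G/3 = 29e9 + 4*56e9/3 = 103666666666.67 Pa
Then divide by density:
103666666666.67 / 3317 = 31253140.3879 Pa/(kg/m^3)
Take the square root:
Vp = sqrt(31253140.3879) = 5590.45 m/s

5590.45


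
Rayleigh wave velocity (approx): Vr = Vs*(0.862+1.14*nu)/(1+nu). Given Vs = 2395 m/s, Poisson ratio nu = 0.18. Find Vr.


Numerator factor = 0.862 + 1.14*0.18 = 1.0672
Denominator = 1 + 0.18 = 1.18
Vr = 2395 * 1.0672 / 1.18 = 2166.05 m/s

2166.05


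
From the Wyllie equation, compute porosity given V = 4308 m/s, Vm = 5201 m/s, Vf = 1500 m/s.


1/V - 1/Vm = 1/4308 - 1/5201 = 3.986e-05
1/Vf - 1/Vm = 1/1500 - 1/5201 = 0.0004744
phi = 3.986e-05 / 0.0004744 = 0.084

0.084


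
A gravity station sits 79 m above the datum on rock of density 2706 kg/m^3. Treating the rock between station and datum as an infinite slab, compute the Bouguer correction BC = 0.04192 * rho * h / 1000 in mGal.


BC = 0.04192 * rho * h / 1000
= 0.04192 * 2706 * 79 / 1000
= 8.9614 mGal

8.9614


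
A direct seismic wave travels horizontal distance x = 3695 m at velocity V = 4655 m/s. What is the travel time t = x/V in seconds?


t = x / V
= 3695 / 4655
= 0.7938 s

0.7938


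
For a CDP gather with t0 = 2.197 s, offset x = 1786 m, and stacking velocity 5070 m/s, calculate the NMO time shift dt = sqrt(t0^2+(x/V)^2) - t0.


x/Vnmo = 1786/5070 = 0.352268
(x/Vnmo)^2 = 0.124093
t0^2 = 4.826809
sqrt(4.826809 + 0.124093) = 2.225062
dt = 2.225062 - 2.197 = 0.028062

0.028062


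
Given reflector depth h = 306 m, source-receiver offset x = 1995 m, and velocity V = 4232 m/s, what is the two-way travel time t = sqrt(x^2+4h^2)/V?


x^2 + 4h^2 = 1995^2 + 4*306^2 = 3980025 + 374544 = 4354569
sqrt(4354569) = 2086.7604
t = 2086.7604 / 4232 = 0.4931 s

0.4931


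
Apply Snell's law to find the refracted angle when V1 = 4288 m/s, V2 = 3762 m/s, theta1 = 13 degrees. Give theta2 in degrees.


sin(theta1) = sin(13 deg) = 0.224951
sin(theta2) = V2/V1 * sin(theta1) = 3762/4288 * 0.224951 = 0.197357
theta2 = arcsin(0.197357) = 11.3824 degrees

11.3824


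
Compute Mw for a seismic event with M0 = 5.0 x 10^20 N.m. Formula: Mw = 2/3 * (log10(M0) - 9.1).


log10(M0) = log10(5.0 x 10^20) = 20.699
Mw = 2/3 * (20.699 - 9.1)
= 2/3 * 11.599
= 7.73

7.73


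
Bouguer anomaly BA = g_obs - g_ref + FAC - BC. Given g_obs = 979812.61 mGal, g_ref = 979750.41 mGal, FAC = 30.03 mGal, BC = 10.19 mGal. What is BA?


BA = g_obs - g_ref + FAC - BC
= 979812.61 - 979750.41 + 30.03 - 10.19
= 82.04 mGal

82.04


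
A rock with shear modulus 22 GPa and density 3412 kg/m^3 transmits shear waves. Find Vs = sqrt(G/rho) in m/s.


Convert G to Pa: G = 22e9 Pa
Compute G/rho = 22e9 / 3412 = 6447831.1841
Vs = sqrt(6447831.1841) = 2539.26 m/s

2539.26


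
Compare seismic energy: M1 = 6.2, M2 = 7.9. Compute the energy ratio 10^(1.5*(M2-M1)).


M2 - M1 = 7.9 - 6.2 = 1.7
1.5 * 1.7 = 2.55
ratio = 10^2.55 = 354.81

354.81


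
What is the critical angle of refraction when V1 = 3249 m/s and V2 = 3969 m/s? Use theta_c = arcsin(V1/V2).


V1/V2 = 3249/3969 = 0.818594
theta_c = arcsin(0.818594) = 54.9443 degrees

54.9443


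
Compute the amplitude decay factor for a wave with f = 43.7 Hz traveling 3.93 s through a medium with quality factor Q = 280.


pi*f*t/Q = pi*43.7*3.93/280 = 1.92693
A/A0 = exp(-1.92693) = 0.145595

0.145595


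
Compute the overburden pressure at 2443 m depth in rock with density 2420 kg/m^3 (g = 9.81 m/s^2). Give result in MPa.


P = rho * g * z / 1e6
= 2420 * 9.81 * 2443 / 1e6
= 57997308.6 / 1e6
= 57.9973 MPa

57.9973


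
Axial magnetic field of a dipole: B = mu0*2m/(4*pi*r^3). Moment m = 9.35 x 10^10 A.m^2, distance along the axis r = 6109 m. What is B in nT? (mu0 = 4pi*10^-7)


m = 9.35 x 10^10 = 93500000000 A.m^2
2m = 187000000000 A.m^2
r^3 = 6109^3 = 227987153029
B = (4pi*10^-7) * 187000000000 / (4*pi * 227987153029) * 1e9
= 234991.130489 / 2864971060275.03 * 1e9
= 82.0222 nT

82.0222


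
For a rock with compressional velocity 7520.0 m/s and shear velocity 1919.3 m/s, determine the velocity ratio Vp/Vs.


Vp/Vs = 7520.0 / 1919.3
= 3.9181

3.9181


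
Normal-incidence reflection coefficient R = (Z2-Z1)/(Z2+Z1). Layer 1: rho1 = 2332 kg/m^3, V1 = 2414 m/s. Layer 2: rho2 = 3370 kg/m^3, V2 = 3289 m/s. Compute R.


Z1 = 2332 * 2414 = 5629448
Z2 = 3370 * 3289 = 11083930
R = (11083930 - 5629448) / (11083930 + 5629448) = 5454482 / 16713378 = 0.3264

0.3264


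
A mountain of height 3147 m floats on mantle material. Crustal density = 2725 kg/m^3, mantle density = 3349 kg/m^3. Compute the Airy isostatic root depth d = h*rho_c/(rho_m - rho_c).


rho_m - rho_c = 3349 - 2725 = 624
d = 3147 * 2725 / 624
= 8575575 / 624
= 13742.91 m

13742.91


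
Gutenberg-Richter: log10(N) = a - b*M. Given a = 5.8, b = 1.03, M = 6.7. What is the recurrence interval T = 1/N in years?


log10(N) = 5.8 - 1.03*6.7 = -1.101
N = 10^-1.101 = 0.07925
T = 1/N = 1/0.07925 = 12.6183 years

12.6183


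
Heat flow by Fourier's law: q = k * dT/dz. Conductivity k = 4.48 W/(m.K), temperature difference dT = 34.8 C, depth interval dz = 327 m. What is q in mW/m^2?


q = k * dT / dz * 1000
= 4.48 * 34.8 / 327 * 1000
= 0.476771 * 1000
= 476.7706 mW/m^2

476.7706


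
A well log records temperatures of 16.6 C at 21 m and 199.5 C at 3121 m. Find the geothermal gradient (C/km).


dT = 199.5 - 16.6 = 182.9 C
dz = 3121 - 21 = 3100 m
gradient = dT/dz * 1000 = 182.9/3100 * 1000 = 59.0 C/km

59.0


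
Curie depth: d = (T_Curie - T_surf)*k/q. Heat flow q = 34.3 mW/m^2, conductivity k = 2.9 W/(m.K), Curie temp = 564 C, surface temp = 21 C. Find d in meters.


T_Curie - T_surf = 564 - 21 = 543 C
Convert q to W/m^2: 34.3 mW/m^2 = 0.0343 W/m^2
d = 543 * 2.9 / 0.0343 = 45909.62 m

45909.62


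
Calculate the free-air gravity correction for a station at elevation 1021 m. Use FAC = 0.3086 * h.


FAC = 0.3086 * h
= 0.3086 * 1021
= 315.0806 mGal

315.0806


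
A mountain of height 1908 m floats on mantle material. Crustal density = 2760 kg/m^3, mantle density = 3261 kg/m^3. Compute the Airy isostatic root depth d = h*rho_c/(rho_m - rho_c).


rho_m - rho_c = 3261 - 2760 = 501
d = 1908 * 2760 / 501
= 5266080 / 501
= 10511.14 m

10511.14


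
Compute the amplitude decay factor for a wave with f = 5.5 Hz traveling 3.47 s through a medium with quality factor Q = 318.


pi*f*t/Q = pi*5.5*3.47/318 = 0.188545
A/A0 = exp(-0.188545) = 0.828163

0.828163


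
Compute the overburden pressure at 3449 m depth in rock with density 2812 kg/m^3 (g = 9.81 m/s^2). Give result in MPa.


P = rho * g * z / 1e6
= 2812 * 9.81 * 3449 / 1e6
= 95143148.28 / 1e6
= 95.1431 MPa

95.1431


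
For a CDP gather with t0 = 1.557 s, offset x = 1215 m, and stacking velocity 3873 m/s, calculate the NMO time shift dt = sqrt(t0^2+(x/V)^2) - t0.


x/Vnmo = 1215/3873 = 0.31371
(x/Vnmo)^2 = 0.098414
t0^2 = 2.424249
sqrt(2.424249 + 0.098414) = 1.588289
dt = 1.588289 - 1.557 = 0.031289

0.031289


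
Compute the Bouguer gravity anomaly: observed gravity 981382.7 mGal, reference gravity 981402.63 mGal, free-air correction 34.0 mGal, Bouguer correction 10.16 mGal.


BA = g_obs - g_ref + FAC - BC
= 981382.7 - 981402.63 + 34.0 - 10.16
= 3.91 mGal

3.91


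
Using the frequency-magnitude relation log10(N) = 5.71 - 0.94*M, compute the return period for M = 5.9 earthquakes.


log10(N) = 5.71 - 0.94*5.9 = 0.164
N = 10^0.164 = 1.458814
T = 1/N = 1/1.458814 = 0.6855 years

0.6855


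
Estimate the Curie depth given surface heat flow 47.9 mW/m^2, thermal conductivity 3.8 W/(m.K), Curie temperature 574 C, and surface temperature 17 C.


T_Curie - T_surf = 574 - 17 = 557 C
Convert q to W/m^2: 47.9 mW/m^2 = 0.0479 W/m^2
d = 557 * 3.8 / 0.0479 = 44187.89 m

44187.89


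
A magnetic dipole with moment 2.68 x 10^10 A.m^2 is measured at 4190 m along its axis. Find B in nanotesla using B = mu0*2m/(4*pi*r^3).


m = 2.68 x 10^10 = 26800000000 A.m^2
2m = 53600000000 A.m^2
r^3 = 4190^3 = 73560059000
B = (4pi*10^-7) * 53600000000 / (4*pi * 73560059000) * 1e9
= 67355.746493 / 924382963808.13 * 1e9
= 72.8656 nT

72.8656


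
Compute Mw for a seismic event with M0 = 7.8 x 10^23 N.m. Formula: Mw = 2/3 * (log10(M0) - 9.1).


log10(M0) = log10(7.8 x 10^23) = 23.8921
Mw = 2/3 * (23.8921 - 9.1)
= 2/3 * 14.7921
= 9.86

9.86


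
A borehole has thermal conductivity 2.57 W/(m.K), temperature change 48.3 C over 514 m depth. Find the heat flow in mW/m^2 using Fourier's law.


q = k * dT / dz * 1000
= 2.57 * 48.3 / 514 * 1000
= 0.2415 * 1000
= 241.5 mW/m^2

241.5


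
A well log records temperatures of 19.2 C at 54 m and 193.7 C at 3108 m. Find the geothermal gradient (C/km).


dT = 193.7 - 19.2 = 174.5 C
dz = 3108 - 54 = 3054 m
gradient = dT/dz * 1000 = 174.5/3054 * 1000 = 57.1382 C/km

57.1382


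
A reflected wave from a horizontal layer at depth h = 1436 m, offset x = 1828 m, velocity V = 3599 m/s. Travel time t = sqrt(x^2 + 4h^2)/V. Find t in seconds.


x^2 + 4h^2 = 1828^2 + 4*1436^2 = 3341584 + 8248384 = 11589968
sqrt(11589968) = 3404.4042
t = 3404.4042 / 3599 = 0.9459 s

0.9459


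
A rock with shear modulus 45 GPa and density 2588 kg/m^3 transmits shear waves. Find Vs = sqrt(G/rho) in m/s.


Convert G to Pa: G = 45e9 Pa
Compute G/rho = 45e9 / 2588 = 17387944.3586
Vs = sqrt(17387944.3586) = 4169.89 m/s

4169.89


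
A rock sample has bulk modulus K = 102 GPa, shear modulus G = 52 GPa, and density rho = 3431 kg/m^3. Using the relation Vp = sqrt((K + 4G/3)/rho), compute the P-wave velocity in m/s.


First compute the effective modulus:
K + 4G/3 = 102e9 + 4*52e9/3 = 171333333333.33 Pa
Then divide by density:
171333333333.33 / 3431 = 49936850.2866 Pa/(kg/m^3)
Take the square root:
Vp = sqrt(49936850.2866) = 7066.6 m/s

7066.6


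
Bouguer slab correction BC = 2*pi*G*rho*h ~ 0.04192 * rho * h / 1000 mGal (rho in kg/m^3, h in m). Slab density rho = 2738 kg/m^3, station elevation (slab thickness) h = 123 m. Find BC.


BC = 0.04192 * rho * h / 1000
= 0.04192 * 2738 * 123 / 1000
= 14.1176 mGal

14.1176


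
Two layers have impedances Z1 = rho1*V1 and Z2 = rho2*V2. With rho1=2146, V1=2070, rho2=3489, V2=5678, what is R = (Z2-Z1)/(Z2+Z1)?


Z1 = 2146 * 2070 = 4442220
Z2 = 3489 * 5678 = 19810542
R = (19810542 - 4442220) / (19810542 + 4442220) = 15368322 / 24252762 = 0.6337

0.6337


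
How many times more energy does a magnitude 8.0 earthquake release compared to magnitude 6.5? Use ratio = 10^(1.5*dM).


M2 - M1 = 8.0 - 6.5 = 1.5
1.5 * 1.5 = 2.25
ratio = 10^2.25 = 177.83

177.83


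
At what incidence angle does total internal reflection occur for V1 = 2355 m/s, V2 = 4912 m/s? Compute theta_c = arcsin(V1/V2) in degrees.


V1/V2 = 2355/4912 = 0.479438
theta_c = arcsin(0.479438) = 28.6487 degrees

28.6487


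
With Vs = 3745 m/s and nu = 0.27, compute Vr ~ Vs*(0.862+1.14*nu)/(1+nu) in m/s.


Numerator factor = 0.862 + 1.14*0.27 = 1.1698
Denominator = 1 + 0.27 = 1.27
Vr = 3745 * 1.1698 / 1.27 = 3449.53 m/s

3449.53


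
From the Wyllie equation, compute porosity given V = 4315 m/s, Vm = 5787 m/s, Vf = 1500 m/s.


1/V - 1/Vm = 1/4315 - 1/5787 = 5.895e-05
1/Vf - 1/Vm = 1/1500 - 1/5787 = 0.00049387
phi = 5.895e-05 / 0.00049387 = 0.1194

0.1194


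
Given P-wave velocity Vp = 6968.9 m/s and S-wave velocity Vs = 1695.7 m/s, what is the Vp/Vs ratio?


Vp/Vs = 6968.9 / 1695.7
= 4.1097

4.1097


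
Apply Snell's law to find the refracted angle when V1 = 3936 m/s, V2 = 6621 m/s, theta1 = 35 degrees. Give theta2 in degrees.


sin(theta1) = sin(35 deg) = 0.573576
sin(theta2) = V2/V1 * sin(theta1) = 6621/3936 * 0.573576 = 0.96485
theta2 = arcsin(0.96485) = 74.7637 degrees

74.7637


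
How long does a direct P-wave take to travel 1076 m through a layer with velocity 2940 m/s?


t = x / V
= 1076 / 2940
= 0.366 s

0.366


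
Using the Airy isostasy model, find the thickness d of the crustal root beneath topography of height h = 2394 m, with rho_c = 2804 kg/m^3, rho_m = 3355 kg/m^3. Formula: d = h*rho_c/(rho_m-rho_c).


rho_m - rho_c = 3355 - 2804 = 551
d = 2394 * 2804 / 551
= 6712776 / 551
= 12182.9 m

12182.9


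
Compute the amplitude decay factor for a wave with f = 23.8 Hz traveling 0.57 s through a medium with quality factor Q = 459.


pi*f*t/Q = pi*23.8*0.57/459 = 0.092852
A/A0 = exp(-0.092852) = 0.911329

0.911329


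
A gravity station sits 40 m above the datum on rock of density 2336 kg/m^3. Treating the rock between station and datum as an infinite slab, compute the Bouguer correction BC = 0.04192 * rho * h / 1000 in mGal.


BC = 0.04192 * rho * h / 1000
= 0.04192 * 2336 * 40 / 1000
= 3.917 mGal

3.917


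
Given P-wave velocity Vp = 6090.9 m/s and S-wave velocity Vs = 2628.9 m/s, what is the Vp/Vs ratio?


Vp/Vs = 6090.9 / 2628.9
= 2.3169

2.3169


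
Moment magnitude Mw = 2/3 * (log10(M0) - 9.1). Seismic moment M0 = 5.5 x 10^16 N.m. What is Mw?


log10(M0) = log10(5.5 x 10^16) = 16.7404
Mw = 2/3 * (16.7404 - 9.1)
= 2/3 * 7.6404
= 5.09

5.09


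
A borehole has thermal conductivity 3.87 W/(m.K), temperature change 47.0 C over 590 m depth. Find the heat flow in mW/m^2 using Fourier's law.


q = k * dT / dz * 1000
= 3.87 * 47.0 / 590 * 1000
= 0.308288 * 1000
= 308.2881 mW/m^2

308.2881


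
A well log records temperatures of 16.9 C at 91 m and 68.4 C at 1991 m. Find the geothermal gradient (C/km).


dT = 68.4 - 16.9 = 51.5 C
dz = 1991 - 91 = 1900 m
gradient = dT/dz * 1000 = 51.5/1900 * 1000 = 27.1053 C/km

27.1053


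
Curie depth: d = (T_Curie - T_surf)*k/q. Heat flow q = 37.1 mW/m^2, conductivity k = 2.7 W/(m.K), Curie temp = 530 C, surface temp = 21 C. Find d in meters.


T_Curie - T_surf = 530 - 21 = 509 C
Convert q to W/m^2: 37.1 mW/m^2 = 0.0371 W/m^2
d = 509 * 2.7 / 0.0371 = 37043.13 m

37043.13


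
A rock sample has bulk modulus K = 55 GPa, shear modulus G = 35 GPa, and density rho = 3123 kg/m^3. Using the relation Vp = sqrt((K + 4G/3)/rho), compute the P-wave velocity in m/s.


First compute the effective modulus:
K + 4G/3 = 55e9 + 4*35e9/3 = 101666666666.67 Pa
Then divide by density:
101666666666.67 / 3123 = 32554168.0009 Pa/(kg/m^3)
Take the square root:
Vp = sqrt(32554168.0009) = 5705.63 m/s

5705.63


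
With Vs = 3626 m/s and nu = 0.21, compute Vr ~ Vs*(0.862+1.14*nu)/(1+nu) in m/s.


Numerator factor = 0.862 + 1.14*0.21 = 1.1014
Denominator = 1 + 0.21 = 1.21
Vr = 3626 * 1.1014 / 1.21 = 3300.56 m/s

3300.56


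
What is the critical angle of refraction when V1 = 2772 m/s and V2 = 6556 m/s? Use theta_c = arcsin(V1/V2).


V1/V2 = 2772/6556 = 0.422819
theta_c = arcsin(0.422819) = 25.0127 degrees

25.0127


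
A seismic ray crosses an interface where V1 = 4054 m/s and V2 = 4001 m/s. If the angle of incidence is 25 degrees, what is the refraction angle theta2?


sin(theta1) = sin(25 deg) = 0.422618
sin(theta2) = V2/V1 * sin(theta1) = 4001/4054 * 0.422618 = 0.417093
theta2 = arcsin(0.417093) = 24.6512 degrees

24.6512


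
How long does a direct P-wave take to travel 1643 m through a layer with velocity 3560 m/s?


t = x / V
= 1643 / 3560
= 0.4615 s

0.4615


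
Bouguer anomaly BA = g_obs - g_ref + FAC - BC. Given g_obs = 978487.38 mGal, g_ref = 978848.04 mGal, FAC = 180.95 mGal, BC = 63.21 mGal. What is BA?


BA = g_obs - g_ref + FAC - BC
= 978487.38 - 978848.04 + 180.95 - 63.21
= -242.92 mGal

-242.92


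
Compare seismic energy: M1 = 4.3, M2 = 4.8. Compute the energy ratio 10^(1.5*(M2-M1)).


M2 - M1 = 4.8 - 4.3 = 0.5
1.5 * 0.5 = 0.75
ratio = 10^0.75 = 5.62

5.62


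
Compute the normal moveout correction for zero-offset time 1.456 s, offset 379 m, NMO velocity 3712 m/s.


x/Vnmo = 379/3712 = 0.102101
(x/Vnmo)^2 = 0.010425
t0^2 = 2.119936
sqrt(2.119936 + 0.010425) = 1.459576
dt = 1.459576 - 1.456 = 0.003576

0.003576


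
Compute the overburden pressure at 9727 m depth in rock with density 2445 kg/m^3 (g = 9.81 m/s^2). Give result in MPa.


P = rho * g * z / 1e6
= 2445 * 9.81 * 9727 / 1e6
= 233306472.15 / 1e6
= 233.3065 MPa

233.3065


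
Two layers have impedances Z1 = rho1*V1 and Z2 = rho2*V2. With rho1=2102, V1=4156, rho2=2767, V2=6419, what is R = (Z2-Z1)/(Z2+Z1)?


Z1 = 2102 * 4156 = 8735912
Z2 = 2767 * 6419 = 17761373
R = (17761373 - 8735912) / (17761373 + 8735912) = 9025461 / 26497285 = 0.3406

0.3406


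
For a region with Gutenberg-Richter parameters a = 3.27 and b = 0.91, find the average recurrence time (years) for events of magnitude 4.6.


log10(N) = 3.27 - 0.91*4.6 = -0.916
N = 10^-0.916 = 0.121339
T = 1/N = 1/0.121339 = 8.2414 years

8.2414


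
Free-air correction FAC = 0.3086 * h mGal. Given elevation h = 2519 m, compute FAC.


FAC = 0.3086 * h
= 0.3086 * 2519
= 777.3634 mGal

777.3634


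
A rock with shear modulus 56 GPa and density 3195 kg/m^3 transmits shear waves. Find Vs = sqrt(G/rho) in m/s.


Convert G to Pa: G = 56e9 Pa
Compute G/rho = 56e9 / 3195 = 17527386.5415
Vs = sqrt(17527386.5415) = 4186.57 m/s

4186.57


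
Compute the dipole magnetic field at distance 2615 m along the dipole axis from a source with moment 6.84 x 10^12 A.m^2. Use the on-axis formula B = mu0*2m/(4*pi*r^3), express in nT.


m = 6.84 x 10^12 = 6840000000000 A.m^2
2m = 13680000000000 A.m^2
r^3 = 2615^3 = 17881958375
B = (4pi*10^-7) * 13680000000000 / (4*pi * 17881958375) * 1e9
= 17190795.000443 / 224711316250.79 * 1e9
= 76501.688 nT

76501.688


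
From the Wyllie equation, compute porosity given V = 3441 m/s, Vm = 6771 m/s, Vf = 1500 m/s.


1/V - 1/Vm = 1/3441 - 1/6771 = 0.00014292
1/Vf - 1/Vm = 1/1500 - 1/6771 = 0.00051898
phi = 0.00014292 / 0.00051898 = 0.2754

0.2754


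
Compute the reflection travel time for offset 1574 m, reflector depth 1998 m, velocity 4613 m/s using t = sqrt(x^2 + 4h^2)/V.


x^2 + 4h^2 = 1574^2 + 4*1998^2 = 2477476 + 15968016 = 18445492
sqrt(18445492) = 4294.8215
t = 4294.8215 / 4613 = 0.931 s

0.931


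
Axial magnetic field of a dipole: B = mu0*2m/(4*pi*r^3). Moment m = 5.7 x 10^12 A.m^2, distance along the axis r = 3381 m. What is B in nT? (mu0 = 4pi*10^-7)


m = 5.7 x 10^12 = 5700000000000 A.m^2
2m = 11400000000000 A.m^2
r^3 = 3381^3 = 38648755341
B = (4pi*10^-7) * 11400000000000 / (4*pi * 38648755341) * 1e9
= 14325662.500369 / 485674583398.7 * 1e9
= 29496.4221 nT

29496.4221


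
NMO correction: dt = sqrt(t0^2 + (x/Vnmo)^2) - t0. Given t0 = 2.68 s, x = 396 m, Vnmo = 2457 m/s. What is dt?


x/Vnmo = 396/2457 = 0.161172
(x/Vnmo)^2 = 0.025976
t0^2 = 7.1824
sqrt(7.1824 + 0.025976) = 2.684842
dt = 2.684842 - 2.68 = 0.004842

0.004842


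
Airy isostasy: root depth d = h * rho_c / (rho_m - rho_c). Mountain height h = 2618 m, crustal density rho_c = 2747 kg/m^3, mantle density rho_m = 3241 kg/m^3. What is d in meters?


rho_m - rho_c = 3241 - 2747 = 494
d = 2618 * 2747 / 494
= 7191646 / 494
= 14557.99 m

14557.99


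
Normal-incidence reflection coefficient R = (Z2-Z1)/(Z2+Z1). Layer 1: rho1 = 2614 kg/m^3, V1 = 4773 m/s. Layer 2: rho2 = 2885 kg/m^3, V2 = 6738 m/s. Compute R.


Z1 = 2614 * 4773 = 12476622
Z2 = 2885 * 6738 = 19439130
R = (19439130 - 12476622) / (19439130 + 12476622) = 6962508 / 31915752 = 0.2182

0.2182


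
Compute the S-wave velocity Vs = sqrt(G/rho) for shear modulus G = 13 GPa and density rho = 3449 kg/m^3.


Convert G to Pa: G = 13e9 Pa
Compute G/rho = 13e9 / 3449 = 3769208.4662
Vs = sqrt(3769208.4662) = 1941.44 m/s

1941.44


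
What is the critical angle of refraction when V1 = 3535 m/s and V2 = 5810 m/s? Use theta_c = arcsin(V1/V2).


V1/V2 = 3535/5810 = 0.608434
theta_c = arcsin(0.608434) = 37.4763 degrees

37.4763


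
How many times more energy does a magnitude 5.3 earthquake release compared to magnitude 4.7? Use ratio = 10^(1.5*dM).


M2 - M1 = 5.3 - 4.7 = 0.6
1.5 * 0.6 = 0.9
ratio = 10^0.9 = 7.94

7.94


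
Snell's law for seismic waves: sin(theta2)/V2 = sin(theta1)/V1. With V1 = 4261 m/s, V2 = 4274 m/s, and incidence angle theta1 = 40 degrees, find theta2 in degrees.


sin(theta1) = sin(40 deg) = 0.642788
sin(theta2) = V2/V1 * sin(theta1) = 4274/4261 * 0.642788 = 0.644749
theta2 = arcsin(0.644749) = 40.1468 degrees

40.1468


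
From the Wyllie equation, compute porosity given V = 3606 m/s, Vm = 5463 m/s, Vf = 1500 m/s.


1/V - 1/Vm = 1/3606 - 1/5463 = 9.427e-05
1/Vf - 1/Vm = 1/1500 - 1/5463 = 0.00048362
phi = 9.427e-05 / 0.00048362 = 0.1949

0.1949


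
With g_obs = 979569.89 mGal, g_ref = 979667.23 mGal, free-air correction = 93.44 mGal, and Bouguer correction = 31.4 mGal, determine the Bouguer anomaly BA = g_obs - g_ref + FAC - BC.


BA = g_obs - g_ref + FAC - BC
= 979569.89 - 979667.23 + 93.44 - 31.4
= -35.3 mGal

-35.3


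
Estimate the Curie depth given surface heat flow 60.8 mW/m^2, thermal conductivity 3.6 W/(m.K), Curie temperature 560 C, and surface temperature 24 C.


T_Curie - T_surf = 560 - 24 = 536 C
Convert q to W/m^2: 60.8 mW/m^2 = 0.0608 W/m^2
d = 536 * 3.6 / 0.0608 = 31736.84 m

31736.84


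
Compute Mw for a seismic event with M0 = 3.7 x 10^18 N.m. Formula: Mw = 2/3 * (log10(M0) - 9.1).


log10(M0) = log10(3.7 x 10^18) = 18.5682
Mw = 2/3 * (18.5682 - 9.1)
= 2/3 * 9.4682
= 6.31

6.31


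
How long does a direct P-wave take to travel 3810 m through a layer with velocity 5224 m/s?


t = x / V
= 3810 / 5224
= 0.7293 s

0.7293


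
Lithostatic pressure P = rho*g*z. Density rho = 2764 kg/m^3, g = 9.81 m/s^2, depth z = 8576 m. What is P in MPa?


P = rho * g * z / 1e6
= 2764 * 9.81 * 8576 / 1e6
= 232536867.84 / 1e6
= 232.5369 MPa

232.5369


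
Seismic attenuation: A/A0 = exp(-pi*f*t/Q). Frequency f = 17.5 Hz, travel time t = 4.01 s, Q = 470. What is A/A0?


pi*f*t/Q = pi*17.5*4.01/470 = 0.469067
A/A0 = exp(-0.469067) = 0.625586

0.625586


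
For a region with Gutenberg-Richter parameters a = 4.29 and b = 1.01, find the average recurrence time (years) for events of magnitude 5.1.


log10(N) = 4.29 - 1.01*5.1 = -0.861
N = 10^-0.861 = 0.137721
T = 1/N = 1/0.137721 = 7.2611 years

7.2611


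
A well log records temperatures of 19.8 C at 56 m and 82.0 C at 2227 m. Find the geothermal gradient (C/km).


dT = 82.0 - 19.8 = 62.2 C
dz = 2227 - 56 = 2171 m
gradient = dT/dz * 1000 = 62.2/2171 * 1000 = 28.6504 C/km

28.6504


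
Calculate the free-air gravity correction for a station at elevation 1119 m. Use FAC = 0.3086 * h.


FAC = 0.3086 * h
= 0.3086 * 1119
= 345.3234 mGal

345.3234


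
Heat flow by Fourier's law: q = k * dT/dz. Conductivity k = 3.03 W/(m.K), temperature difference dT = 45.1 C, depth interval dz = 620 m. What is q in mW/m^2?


q = k * dT / dz * 1000
= 3.03 * 45.1 / 620 * 1000
= 0.220408 * 1000
= 220.4081 mW/m^2

220.4081


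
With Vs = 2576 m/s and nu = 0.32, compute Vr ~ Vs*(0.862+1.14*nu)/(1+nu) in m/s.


Numerator factor = 0.862 + 1.14*0.32 = 1.2268
Denominator = 1 + 0.32 = 1.32
Vr = 2576 * 1.2268 / 1.32 = 2394.12 m/s

2394.12


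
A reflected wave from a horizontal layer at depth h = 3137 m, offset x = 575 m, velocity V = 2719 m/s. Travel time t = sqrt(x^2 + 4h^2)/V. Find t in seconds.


x^2 + 4h^2 = 575^2 + 4*3137^2 = 330625 + 39363076 = 39693701
sqrt(39693701) = 6300.2937
t = 6300.2937 / 2719 = 2.3171 s

2.3171


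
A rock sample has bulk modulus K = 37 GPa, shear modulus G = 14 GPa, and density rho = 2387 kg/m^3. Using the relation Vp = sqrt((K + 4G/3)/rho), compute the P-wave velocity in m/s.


First compute the effective modulus:
K + 4G/3 = 37e9 + 4*14e9/3 = 55666666666.67 Pa
Then divide by density:
55666666666.67 / 2387 = 23320765.2562 Pa/(kg/m^3)
Take the square root:
Vp = sqrt(23320765.2562) = 4829.16 m/s

4829.16


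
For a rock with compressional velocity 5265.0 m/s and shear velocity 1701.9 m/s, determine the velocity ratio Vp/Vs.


Vp/Vs = 5265.0 / 1701.9
= 3.0936

3.0936


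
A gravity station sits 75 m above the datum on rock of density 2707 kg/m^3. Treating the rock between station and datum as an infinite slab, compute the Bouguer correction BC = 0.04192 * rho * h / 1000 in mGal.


BC = 0.04192 * rho * h / 1000
= 0.04192 * 2707 * 75 / 1000
= 8.5108 mGal

8.5108


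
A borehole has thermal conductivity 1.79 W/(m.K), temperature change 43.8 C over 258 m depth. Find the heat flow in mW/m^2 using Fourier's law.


q = k * dT / dz * 1000
= 1.79 * 43.8 / 258 * 1000
= 0.303884 * 1000
= 303.8837 mW/m^2

303.8837


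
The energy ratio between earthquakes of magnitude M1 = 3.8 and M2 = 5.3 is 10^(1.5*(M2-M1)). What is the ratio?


M2 - M1 = 5.3 - 3.8 = 1.5
1.5 * 1.5 = 2.25
ratio = 10^2.25 = 177.83

177.83


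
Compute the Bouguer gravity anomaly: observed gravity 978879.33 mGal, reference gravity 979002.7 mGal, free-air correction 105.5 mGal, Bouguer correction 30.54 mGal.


BA = g_obs - g_ref + FAC - BC
= 978879.33 - 979002.7 + 105.5 - 30.54
= -48.41 mGal

-48.41


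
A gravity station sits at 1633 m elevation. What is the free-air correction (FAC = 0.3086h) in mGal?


FAC = 0.3086 * h
= 0.3086 * 1633
= 503.9438 mGal

503.9438


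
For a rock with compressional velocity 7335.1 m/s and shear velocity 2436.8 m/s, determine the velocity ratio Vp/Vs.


Vp/Vs = 7335.1 / 2436.8
= 3.0101

3.0101
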